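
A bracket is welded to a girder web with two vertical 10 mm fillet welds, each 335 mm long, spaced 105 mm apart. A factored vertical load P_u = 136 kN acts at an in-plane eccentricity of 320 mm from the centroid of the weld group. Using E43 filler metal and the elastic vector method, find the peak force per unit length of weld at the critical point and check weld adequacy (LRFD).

E43XX → F_EXX = 430 MPa.
Total weld length L_w = 670 mm. Treat welds as unit-width lines.
Polar moment about centroid: J = 2[d³/12 + d(b/2)²] = 2[335³/12 + 335×52.5²] = 8113000 mm³.
Direct shear f_v = P/L_w = 136×10³ / 670 = 203 N/mm (vertical).
Torsion M = P·e = 136×10³ × 320 = 43520000 N·mm.
Critical point at (x, y) = (52.5, 167.5) from centroid. f_tx = M·y/J = 898.6 N/mm; f_ty = M·x/J = 281.6 N/mm.
Resultant f_max = √[f_tx² + (f_v + f_ty)²] = √[898.6² + (203 + 281.6)²] = 1021 N/mm.
Capacity per unit length: φr_n = 0.75 × 0.6 × 430 × (0.707 × 10) = 1368 N/mm.
1021 ≤ 1368 → adequate.

f_max ≈ 1020 N/mm; adequate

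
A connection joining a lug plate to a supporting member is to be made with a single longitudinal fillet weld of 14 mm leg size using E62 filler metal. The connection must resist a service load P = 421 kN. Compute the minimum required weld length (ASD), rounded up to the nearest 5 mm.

L = 230 mm

E62XX → F_EXX = 620 MPa.
Throat t_e = 0.707 × 14 = 9.898 mm.
r_n/Ω = (0.6 × 620 × 9.898) / 2.0 = 1841 N/mm = 1.841 kN/mm.
L_req = P / (r_n/Ω) = 421 / 1.841 = 228.7 mm total.
Round up → use L = 230 mm.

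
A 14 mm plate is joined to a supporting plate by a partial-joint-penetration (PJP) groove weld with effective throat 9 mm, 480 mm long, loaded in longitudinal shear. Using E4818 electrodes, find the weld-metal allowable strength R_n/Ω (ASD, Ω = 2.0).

E48XX → F_EXX = 480 MPa.
Effective throat (given) t_e = 9 mm.
A_we = 9 × 480 = 4320 mm².
F_nw = 0.6 F_EXX = 288 MPa.
R_n/Ω = (288 × 4320) / 2.0 × 10⁻³ = 622.1 kN.

R_n/Ω ≈ 622 kN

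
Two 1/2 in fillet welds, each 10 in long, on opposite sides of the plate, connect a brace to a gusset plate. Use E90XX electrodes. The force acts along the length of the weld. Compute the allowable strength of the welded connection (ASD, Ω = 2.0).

E90XX → F_EXX = 90 ksi.
Effective throat t_e = 0.707 × 0.5 = 0.3535 in.
Total length L = 20 in; A_we = 0.3535 × 20 = 7.07 in².
F_nw = 0.6 F_EXX = 0.6 × 90 = 54 ksi.
R_n = 54 × 7.07 = 381.8 kip; R_n/Ω = 381.8/2.0 = 190.9 kip.

R_n/Ω ≈ 191 kip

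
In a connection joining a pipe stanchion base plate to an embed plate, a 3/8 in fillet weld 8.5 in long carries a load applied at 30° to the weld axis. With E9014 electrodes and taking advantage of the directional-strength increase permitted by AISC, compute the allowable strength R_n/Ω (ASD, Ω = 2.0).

R_n/Ω ≈ 71.6 kip

E90XX → F_EXX = 90 ksi.
t_e = 0.707 × 0.375 = 0.2651 in; A_we = 0.2651 × 8.5 = 2.254 in².
Directional factor: 1.0 + 0.5 sin^1.5(30°) = 1.177.
F_nw = 0.6 × 90 × 1.177 = 63.55 ksi.
R_n/Ω = (63.55 × 2.254) / 2.0 = 71.6 kip.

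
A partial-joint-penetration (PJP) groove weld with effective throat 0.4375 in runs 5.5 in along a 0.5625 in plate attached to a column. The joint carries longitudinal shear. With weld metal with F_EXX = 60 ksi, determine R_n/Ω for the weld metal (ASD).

Effective throat (given) t_e = 0.4375 in.
A_we = 0.4375 × 5.5 = 2.406 in².
F_nw = 0.6 F_EXX = 36 ksi.
R_n/Ω = (36 × 2.406) / 2.0 = 43.31 kip.

R_n/Ω ≈ 43.3 kip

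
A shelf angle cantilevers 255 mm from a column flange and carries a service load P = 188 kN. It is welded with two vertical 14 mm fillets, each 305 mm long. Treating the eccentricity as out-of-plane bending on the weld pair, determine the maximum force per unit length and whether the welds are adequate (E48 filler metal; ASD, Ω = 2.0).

f_max ≈ 1580 N/mm; NOT adequate

E48XX → F_EXX = 480 MPa.
L_w = 2 × 305 = 610 mm; section modulus (unit throat) S = 2 × L²/6 = 31010 mm².
Direct shear f_v = P/L_w = 188×10³/610 = 308.2 N/mm.
Moment M = P × e = 188×10³ × 255 = 47940000 N·mm; bending f_b = M/S = 1546 N/mm.
f_max = √(f_v² + f_b²) = √(308.2² + 1546²) = 1576 N/mm.
r_n/Ω = (1/2.0) × 0.6 × 480 × (0.707 × 14) = 1425 N/mm → NOT adequate.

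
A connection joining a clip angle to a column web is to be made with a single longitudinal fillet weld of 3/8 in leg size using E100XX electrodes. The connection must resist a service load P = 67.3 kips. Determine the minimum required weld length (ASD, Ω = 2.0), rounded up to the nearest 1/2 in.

E100XX → F_EXX = 100 ksi.
Throat t_e = 0.707 × 0.375 = 0.2651 in.
r_n/Ω = (0.6 × 100 × 0.2651) / 2.0 = 7.954 kip/in.
L_req = P / (r_n/Ω) = 67.3 / 7.954 = 8.461 in total.
Round up → use L = 8.5 in.

L = 8.5 in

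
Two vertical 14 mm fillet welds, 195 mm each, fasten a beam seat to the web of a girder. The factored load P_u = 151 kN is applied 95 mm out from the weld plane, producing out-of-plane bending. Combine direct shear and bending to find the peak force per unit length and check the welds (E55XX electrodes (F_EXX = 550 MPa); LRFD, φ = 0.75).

L_w = 2 × 195 = 390 mm; section modulus (unit throat) S = 2 × L²/6 = 12680 mm².
Direct shear f_v = P/L_w = 151×10³/390 = 387.2 N/mm.
Moment M = P × e = 151×10³ × 95 = 14345000 N·mm; bending f_b = M/S = 1132 N/mm.
f_max = √(f_v² + f_b²) = √(387.2² + 1132²) = 1196 N/mm.
φr_n = 0.75 × 0.6 × 550 × (0.707 × 14) = 2450 N/mm → adequate.

f_max ≈ 1200 N/mm; adequate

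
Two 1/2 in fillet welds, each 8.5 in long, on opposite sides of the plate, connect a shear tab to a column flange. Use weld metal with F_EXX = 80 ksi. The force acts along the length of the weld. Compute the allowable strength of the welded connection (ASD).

Effective throat t_e = 0.707 × 0.5 = 0.3535 in.
Total length L = 17 in; A_we = 0.3535 × 17 = 6.01 in².
F_nw = 0.6 F_EXX = 0.6 × 80 = 48 ksi.
R_n = 48 × 6.01 = 288.5 kips; R_n/Ω = 288.5/2.0 = 144.2 kips.

R_n/Ω ≈ 144 kips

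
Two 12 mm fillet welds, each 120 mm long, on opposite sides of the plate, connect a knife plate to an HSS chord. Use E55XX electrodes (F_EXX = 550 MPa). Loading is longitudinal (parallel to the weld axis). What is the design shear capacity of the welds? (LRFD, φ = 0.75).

φR_n ≈ 504 kN

Effective throat t_e = 0.707 × 12 = 8.484 mm.
Total length L = 240 mm; A_we = 8.484 × 240 = 2036 mm².
F_nw = 0.6 F_EXX = 0.6 × 550 = 330 MPa.
φR_n = 0.75 × 330 × 2036 × 10⁻³ = 503.9 kN.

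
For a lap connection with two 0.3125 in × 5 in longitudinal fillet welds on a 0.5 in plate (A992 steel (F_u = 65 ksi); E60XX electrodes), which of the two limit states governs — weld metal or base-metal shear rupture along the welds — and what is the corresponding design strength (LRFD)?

E60XX → F_EXX = 60 ksi.
t_e = 0.707 × 0.3125 = 0.2209 in; L = 10 in.
Weld metal: φR_n = 0.75 × 0.6 × 60 × 0.2209 × 10 = 59.65 kips.
Base metal (shear rupture): φR_n = 0.75 × 0.6 × 65 × 0.5 × 10 = 146.2 kips.
Governing: weld metal.

φR_n ≈ 59.7 kips (weld metal governs)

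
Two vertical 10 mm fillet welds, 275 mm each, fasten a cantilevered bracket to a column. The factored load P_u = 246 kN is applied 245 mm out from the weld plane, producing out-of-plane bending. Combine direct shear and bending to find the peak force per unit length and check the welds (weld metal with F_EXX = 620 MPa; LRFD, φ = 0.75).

f_max ≈ 2430 N/mm; NOT adequate

L_w = 2 × 275 = 550 mm; section modulus (unit throat) S = 2 × L²/6 = 25210 mm².
Direct shear f_v = P/L_w = 246×10³/550 = 447.3 N/mm.
Moment M = P × e = 246×10³ × 245 = 60270000 N·mm; bending f_b = M/S = 2391 N/mm.
f_max = √(f_v² + f_b²) = √(447.3² + 2391²) = 2432 N/mm.
φr_n = 0.75 × 0.6 × 620 × (0.707 × 10) = 1973 N/mm → NOT adequate.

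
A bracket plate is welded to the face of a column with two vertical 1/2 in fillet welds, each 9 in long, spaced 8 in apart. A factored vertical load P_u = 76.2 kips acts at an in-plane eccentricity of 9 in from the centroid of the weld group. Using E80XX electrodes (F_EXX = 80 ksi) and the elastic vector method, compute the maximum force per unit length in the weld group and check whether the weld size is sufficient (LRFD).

Total weld length L_w = 18 in. Treat welds as unit-width lines.
Polar moment about centroid: J = 2[d³/12 + d(b/2)²] = 2[9³/12 + 9×4²] = 409.5 in³.
Direct shear f_v = P/L_w = 76.2 / 18 = 4.233 kip/in (vertical).
Torsion M = P·e = 76.2 × 9 = 685.8 kip·in.
Critical point at (x, y) = (4, 4.5) from centroid. f_tx = M·y/J = 7.536 kip/in; f_ty = M·x/J = 6.699 kip/in.
Resultant f_max = √[f_tx² + (f_v + f_ty)²] = √[7.536² + (4.233 + 6.699)²] = 13.28 kip/in.
Capacity per unit length: φr_n = 0.75 × 0.6 × 80 × (0.707 × 0.5) = 12.73 kip/in.
13.28 > 12.73 → NOT adequate.

f_max ≈ 13.3 kip/in; NOT adequate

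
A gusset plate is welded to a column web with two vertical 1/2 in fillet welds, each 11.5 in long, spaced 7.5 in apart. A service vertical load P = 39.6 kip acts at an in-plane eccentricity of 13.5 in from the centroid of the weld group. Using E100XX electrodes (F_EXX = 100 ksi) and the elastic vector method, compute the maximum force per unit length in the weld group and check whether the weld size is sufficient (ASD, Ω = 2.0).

f_max ≈ 7.44 kip/in; adequate

Total weld length L_w = 23 in. Treat welds as unit-width lines.
Polar moment about centroid: J = 2[d³/12 + d(b/2)²] = 2[11.5³/12 + 11.5×3.75²] = 576.9 in³.
Direct shear f_v = P/L_w = 39.6 / 23 = 1.722 kip/in (vertical).
Torsion M = P·e = 39.6 × 13.5 = 534.6 kip·in.
Critical point at (x, y) = (3.75, 5.75) from centroid. f_tx = M·y/J = 5.328 kip/in; f_ty = M·x/J = 3.475 kip/in.
Resultant f_max = √[f_tx² + (f_v + f_ty)²] = √[5.328² + (1.722 + 3.475)²] = 7.443 kip/in.
Capacity per unit length: r_n/Ω = (1/2.0) × 0.6 × 100 × (0.707 × 0.5) = 10.6 kip/in.
7.443 ≤ 10.6 → adequate.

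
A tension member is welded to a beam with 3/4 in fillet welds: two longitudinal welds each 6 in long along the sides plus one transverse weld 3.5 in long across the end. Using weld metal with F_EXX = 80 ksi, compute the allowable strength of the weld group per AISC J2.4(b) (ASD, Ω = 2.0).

t_e = 0.707 × 0.75 = 0.5302 in.
R_nwl = 0.6 × 80 × 0.5302 × 12 = 305.4 kip (longitudinal, 2 welds).
R_nwt = 0.6 × 80 × 0.5302 × 3.5 = 89.08 kip (transverse, base value).
(i) R_nwl + R_nwt = 394.5 kip; (ii) 0.85 R_nwl + 1.5 R_nwt = 393.2 kip.
R_n = max = 394.5 kip [governs: (i)]; R_n/Ω = 197.3 kip.

R_n/Ω ≈ 197 kip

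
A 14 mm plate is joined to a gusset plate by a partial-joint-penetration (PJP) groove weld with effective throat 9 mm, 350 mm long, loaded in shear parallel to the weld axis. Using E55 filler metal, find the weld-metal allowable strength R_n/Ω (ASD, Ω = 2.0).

R_n/Ω ≈ 520 kN

E55XX → F_EXX = 550 MPa.
Effective throat (given) t_e = 9 mm.
A_we = 9 × 350 = 3150 mm².
F_nw = 0.6 F_EXX = 330 MPa.
R_n/Ω = (330 × 3150) / 2.0 × 10⁻³ = 519.8 kN.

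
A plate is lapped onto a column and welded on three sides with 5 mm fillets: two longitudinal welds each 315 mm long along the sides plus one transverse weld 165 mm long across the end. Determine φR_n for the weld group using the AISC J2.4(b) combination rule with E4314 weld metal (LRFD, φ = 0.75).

φR_n ≈ 544 kN

E43XX → F_EXX = 430 MPa.
t_e = 0.707 × 5 = 3.535 mm.
R_nwl = 0.6 × 430 × 3.535 × 630 × 10⁻³ = 574.6 kN (longitudinal, 2 welds).
R_nwt = 0.6 × 430 × 3.535 × 165 × 10⁻³ = 150.5 kN (transverse, base value).
(i) R_nwl + R_nwt = 725.1 kN; (ii) 0.85 R_nwl + 1.5 R_nwt = 714.1 kN.
R_n = max = 725.1 kN [governs: (i)]; φR_n = 543.8 kN.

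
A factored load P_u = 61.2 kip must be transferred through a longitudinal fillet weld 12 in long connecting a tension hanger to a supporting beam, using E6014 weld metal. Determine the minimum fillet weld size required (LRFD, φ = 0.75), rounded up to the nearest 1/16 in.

E60XX → F_EXX = 60 ksi.
Total weld length L = 12 in.
Required throat t_e = P_u / (φ × 0.6 F_EXX × L) = 61.2 / (0.75 × 0.6 × 60 × 12) = 0.1889 in.
Required leg w = t_e / 0.707 = 0.2672 in → use 5/16 in.

w = 5/16 in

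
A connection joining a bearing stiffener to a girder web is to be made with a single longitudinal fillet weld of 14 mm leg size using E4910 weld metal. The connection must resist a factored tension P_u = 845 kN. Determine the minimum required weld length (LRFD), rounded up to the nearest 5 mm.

E49XX → F_EXX = 490 MPa.
Throat t_e = 0.707 × 14 = 9.898 mm.
φr_n = 0.75 × 0.6 × 490 × 9.898 × 10⁻³ = 2.183 kN/mm.
L_req = P_u / φr_n = 845 / 2.183 = 387.2 mm total.
Round up → use L = 390 mm.

L = 390 mm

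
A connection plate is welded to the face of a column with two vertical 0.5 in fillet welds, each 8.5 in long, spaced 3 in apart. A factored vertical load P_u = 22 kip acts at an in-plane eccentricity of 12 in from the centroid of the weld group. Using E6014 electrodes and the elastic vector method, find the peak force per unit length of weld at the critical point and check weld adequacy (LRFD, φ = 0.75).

f_max ≈ 8.98 kip/in; adequate

E60XX → F_EXX = 60 ksi.
Total weld length L_w = 17 in. Treat welds as unit-width lines.
Polar moment about centroid: J = 2[d³/12 + d(b/2)²] = 2[8.5³/12 + 8.5×1.5²] = 140.6 in³.
Direct shear f_v = P/L_w = 22 / 17 = 1.294 kip/in (vertical).
Torsion M = P·e = 22 × 12 = 264 kip·in.
Critical point at (x, y) = (1.5, 4.25) from centroid. f_tx = M·y/J = 7.98 kip/in; f_ty = M·x/J = 2.816 kip/in.
Resultant f_max = √[f_tx² + (f_v + f_ty)²] = √[7.98² + (1.294 + 2.816)²] = 8.976 kip/in.
Capacity per unit length: φr_n = 0.75 × 0.6 × 60 × (0.707 × 0.5) = 9.544 kip/in.
8.976 ≤ 9.544 → adequate.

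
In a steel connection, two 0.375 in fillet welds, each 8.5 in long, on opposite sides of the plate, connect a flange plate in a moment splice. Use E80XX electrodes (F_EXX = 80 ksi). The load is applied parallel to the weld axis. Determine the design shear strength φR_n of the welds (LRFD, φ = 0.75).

φR_n ≈ 162 kips

Effective throat t_e = 0.707 × 0.375 = 0.2651 in.
Total length L = 17 in; A_we = 0.2651 × 17 = 4.507 in².
F_nw = 0.6 F_EXX = 0.6 × 80 = 48 ksi.
φR_n = 0.75 × 48 × 4.507 = 162.3 kips.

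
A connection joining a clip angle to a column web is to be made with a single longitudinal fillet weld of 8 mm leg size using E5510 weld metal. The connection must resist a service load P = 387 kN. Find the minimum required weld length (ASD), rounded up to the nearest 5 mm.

E55XX → F_EXX = 550 MPa.
Throat t_e = 0.707 × 8 = 5.656 mm.
r_n/Ω = (0.6 × 550 × 5.656) / 2.0 = 933.2 N/mm = 0.9332 kN/mm.
L_req = P / (r_n/Ω) = 387 / 0.9332 = 414.7 mm total.
Round up → use L = 415 mm.

L = 415 mm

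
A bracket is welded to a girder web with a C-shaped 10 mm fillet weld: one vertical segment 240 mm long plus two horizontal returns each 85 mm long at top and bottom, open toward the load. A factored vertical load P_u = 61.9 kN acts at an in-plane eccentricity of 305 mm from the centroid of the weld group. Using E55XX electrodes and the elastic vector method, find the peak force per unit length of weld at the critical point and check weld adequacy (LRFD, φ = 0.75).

E55XX → F_EXX = 550 MPa.
Total weld length L_w = 410 mm. Treat welds as unit-width lines.
Centroid: x̄ = 2×85×42.5 / 410 = 17.62 mm from the vertical weld.
Polar moment about centroid: J = I_x + I_y = [240³/12 + 2×85×120²] + [240×17.62² + 2(85³/12 + 85×24.88²)] = 3882000 mm³.
Direct shear f_v = P/L_w = 61.9×10³ / 410 = 151 N/mm (vertical).
Torsion M = P·e = 61.9×10³ × 305 = 18880000 N·mm.
Critical point at (x, y) = (67.38, 120) from centroid. f_tx = M·y/J = 583.6 N/mm; f_ty = M·x/J = 327.7 N/mm.
Resultant f_max = √[f_tx² + (f_v + f_ty)²] = √[583.6² + (151 + 327.7)²] = 754.8 N/mm.
Capacity per unit length: φr_n = 0.75 × 0.6 × 550 × (0.707 × 10) = 1750 N/mm.
754.8 ≤ 1750 → adequate.

f_max ≈ 755 N/mm; adequate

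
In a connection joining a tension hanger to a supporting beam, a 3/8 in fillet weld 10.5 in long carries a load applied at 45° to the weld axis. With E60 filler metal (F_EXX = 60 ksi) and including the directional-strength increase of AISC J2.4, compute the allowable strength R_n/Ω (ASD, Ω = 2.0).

t_e = 0.707 × 0.375 = 0.2651 in; A_we = 0.2651 × 10.5 = 2.784 in².
Directional factor: 1.0 + 0.5 sin^1.5(45°) = 1.297.
F_nw = 0.6 × 60 × 1.297 = 46.7 ksi.
R_n/Ω = (46.7 × 2.784) / 2.0 = 65.01 kip.

R_n/Ω ≈ 65 kip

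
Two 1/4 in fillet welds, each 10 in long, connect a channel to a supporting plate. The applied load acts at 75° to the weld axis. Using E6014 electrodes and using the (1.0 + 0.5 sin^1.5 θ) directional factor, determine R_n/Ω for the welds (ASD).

E60XX → F_EXX = 60 ksi.
t_e = 0.707 × 0.25 = 0.1767 in; A_we = 0.1767 × 20 = 3.535 in².
Directional factor: 1.0 + 0.5 sin^1.5(75°) = 1.475.
F_nw = 0.6 × 60 × 1.475 = 53.09 ksi.
R_n/Ω = (53.09 × 3.535) / 2.0 = 93.83 kip.

R_n/Ω ≈ 93.8 kip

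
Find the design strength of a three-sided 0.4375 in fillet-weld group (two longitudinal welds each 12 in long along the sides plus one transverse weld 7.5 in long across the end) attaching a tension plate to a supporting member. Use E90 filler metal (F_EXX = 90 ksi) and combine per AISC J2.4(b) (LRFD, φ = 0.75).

t_e = 0.707 × 0.4375 = 0.3093 in.
R_nwl = 0.6 × 90 × 0.3093 × 24 = 400.9 kip (longitudinal, 2 welds).
R_nwt = 0.6 × 90 × 0.3093 × 7.5 = 125.3 kip (transverse, base value).
(i) R_nwl + R_nwt = 526.1 kip; (ii) 0.85 R_nwl + 1.5 R_nwt = 528.6 kip.
R_n = max = 528.6 kip [governs: (ii)]; φR_n = 396.5 kip.

φR_n ≈ 396 kip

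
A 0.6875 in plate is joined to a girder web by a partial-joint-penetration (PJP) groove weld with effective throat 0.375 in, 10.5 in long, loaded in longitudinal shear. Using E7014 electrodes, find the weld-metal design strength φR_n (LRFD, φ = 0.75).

E70XX → F_EXX = 70 ksi.
Effective throat (given) t_e = 0.375 in.
A_we = 0.375 × 10.5 = 3.938 in².
F_nw = 0.6 F_EXX = 42 ksi.
φR_n = 0.75 × 42 × 3.938 = 124 kips.

φR_n ≈ 124 kips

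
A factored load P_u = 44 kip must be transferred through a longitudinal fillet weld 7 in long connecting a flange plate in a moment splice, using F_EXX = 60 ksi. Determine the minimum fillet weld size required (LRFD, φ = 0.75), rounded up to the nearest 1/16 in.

Total weld length L = 7 in.
Required throat t_e = P_u / (φ × 0.6 F_EXX × L) = 44 / (0.75 × 0.6 × 60 × 7) = 0.2328 in.
Required leg w = t_e / 0.707 = 0.3293 in → use 3/8 in.

w = 3/8 in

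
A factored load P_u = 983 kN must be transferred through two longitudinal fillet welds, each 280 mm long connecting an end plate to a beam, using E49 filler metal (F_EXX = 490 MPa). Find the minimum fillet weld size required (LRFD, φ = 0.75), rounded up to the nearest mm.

Total weld length L = 560 mm.
Required throat t_e = P_u / (φ × 0.6 F_EXX × L) = 983 / (0.75 × 0.6 × 490 × 560 × 10⁻³) = 7.961 mm.
Required leg w = t_e / 0.707 = 11.26 mm → use 12 mm.

w = 12 mm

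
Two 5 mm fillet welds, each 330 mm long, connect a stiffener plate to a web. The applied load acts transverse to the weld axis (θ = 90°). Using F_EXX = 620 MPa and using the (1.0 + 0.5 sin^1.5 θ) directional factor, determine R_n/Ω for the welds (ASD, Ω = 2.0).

t_e = 0.707 × 5 = 3.535 mm; A_we = 3.535 × 660 = 2333 mm².
Directional factor: 1.0 + 0.5 sin^1.5(90°) = 1.5.
F_nw = 0.6 × 620 × 1.5 = 558 MPa.
R_n/Ω = (558 × 2333) / 2.0 × 10⁻³ = 650.9 kN.

R_n/Ω ≈ 651 kN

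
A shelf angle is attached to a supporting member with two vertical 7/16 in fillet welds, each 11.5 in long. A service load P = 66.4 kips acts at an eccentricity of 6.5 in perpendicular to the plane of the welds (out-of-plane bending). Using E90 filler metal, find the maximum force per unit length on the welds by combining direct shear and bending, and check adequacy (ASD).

E90XX → F_EXX = 90 ksi.
L_w = 2 × 11.5 = 23 in; section modulus (unit throat) S = 2 × L²/6 = 44.08 in².
Direct shear f_v = P/L_w = 66.4/23 = 2.887 kip/in.
Moment M = P × e = 66.4 × 6.5 = 431.6 kip·in; bending f_b = M/S = 9.791 kip/in.
f_max = √(f_v² + f_b²) = √(2.887² + 9.791²) = 10.21 kip/in.
r_n/Ω = (1/2.0) × 0.6 × 90 × (0.707 × 0.4375) = 8.351 kip/in → NOT adequate.

f_max ≈ 10.2 kip/in; NOT adequate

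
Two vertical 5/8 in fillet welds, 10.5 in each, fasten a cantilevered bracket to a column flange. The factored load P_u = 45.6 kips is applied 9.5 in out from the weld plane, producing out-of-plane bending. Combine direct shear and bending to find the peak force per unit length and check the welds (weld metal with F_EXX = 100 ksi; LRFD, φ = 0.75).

f_max ≈ 12 kip/in; adequate

L_w = 2 × 10.5 = 21 in; section modulus (unit throat) S = 2 × L²/6 = 36.75 in².
Direct shear f_v = P/L_w = 45.6/21 = 2.171 kip/in.
Moment M = P × e = 45.6 × 9.5 = 433.2 kip·in; bending f_b = M/S = 11.79 kip/in.
f_max = √(f_v² + f_b²) = √(2.171² + 11.79²) = 11.99 kip/in.
φr_n = 0.75 × 0.6 × 100 × (0.707 × 0.625) = 19.88 kip/in → adequate.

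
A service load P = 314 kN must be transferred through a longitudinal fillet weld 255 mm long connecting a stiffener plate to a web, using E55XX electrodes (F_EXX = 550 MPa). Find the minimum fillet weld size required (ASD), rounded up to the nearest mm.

w = 11 mm

Total weld length L = 255 mm.
Required throat t_e = P × Ω / (0.6 F_EXX × L) = 314 × 2.0 / (0.6 × 550 × 255 × 10⁻³) = 7.463 mm.
Required leg w = t_e / 0.707 = 10.56 mm → use 11 mm.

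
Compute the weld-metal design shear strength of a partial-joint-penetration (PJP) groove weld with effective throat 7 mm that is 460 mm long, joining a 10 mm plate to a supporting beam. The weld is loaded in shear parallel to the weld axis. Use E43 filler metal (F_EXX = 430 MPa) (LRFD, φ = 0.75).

φR_n ≈ 623 kN

Effective throat (given) t_e = 7 mm.
A_we = 7 × 460 = 3220 mm².
F_nw = 0.6 F_EXX = 258 MPa.
φR_n = 0.75 × 258 × 3220 × 10⁻³ = 623.1 kN.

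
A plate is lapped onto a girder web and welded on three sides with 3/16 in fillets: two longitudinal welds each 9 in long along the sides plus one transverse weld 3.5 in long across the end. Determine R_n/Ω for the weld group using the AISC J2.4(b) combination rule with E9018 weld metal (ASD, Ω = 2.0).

E90XX → F_EXX = 90 ksi.
t_e = 0.707 × 0.1875 = 0.1326 in.
R_nwl = 0.6 × 90 × 0.1326 × 18 = 128.9 kips (longitudinal, 2 welds).
R_nwt = 0.6 × 90 × 0.1326 × 3.5 = 25.05 kips (transverse, base value).
(i) R_nwl + R_nwt = 153.9 kips; (ii) 0.85 R_nwl + 1.5 R_nwt = 147.1 kips.
R_n = max = 153.9 kips [governs: (i)]; R_n/Ω = 76.95 kips.

R_n/Ω ≈ 77 kips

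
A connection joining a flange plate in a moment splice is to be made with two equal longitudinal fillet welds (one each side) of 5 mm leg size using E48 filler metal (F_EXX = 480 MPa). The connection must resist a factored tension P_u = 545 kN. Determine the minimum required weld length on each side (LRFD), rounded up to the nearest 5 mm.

L = 360 mm on each side

Throat t_e = 0.707 × 5 = 3.535 mm.
φr_n = 0.75 × 0.6 × 480 × 3.535 × 10⁻³ = 0.7636 kN/mm.
L_req = P_u / φr_n = 545 / 0.7636 = 713.8 mm total.
Per side: 713.8 / 2 = 356.9 mm.
Round up → use L = 360 mm on each side.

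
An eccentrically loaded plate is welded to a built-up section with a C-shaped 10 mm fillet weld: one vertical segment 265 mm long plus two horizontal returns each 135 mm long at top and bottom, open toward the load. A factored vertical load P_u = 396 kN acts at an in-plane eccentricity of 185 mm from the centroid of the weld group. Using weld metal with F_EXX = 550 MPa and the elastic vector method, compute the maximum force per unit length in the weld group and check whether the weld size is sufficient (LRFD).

Total weld length L_w = 535 mm. Treat welds as unit-width lines.
Centroid: x̄ = 2×135×67.5 / 535 = 34.07 mm from the vertical weld.
Polar moment about centroid: J = I_x + I_y = [265³/12 + 2×135×132.5²] + [265×34.07² + 2(135³/12 + 135×33.43²)] = 7310000 mm³.
Direct shear f_v = P/L_w = 396×10³ / 535 = 740.2 N/mm (vertical).
Torsion M = P·e = 396×10³ × 185 = 73260000 N·mm.
Critical point at (x, y) = (100.9, 132.5) from centroid. f_tx = M·y/J = 1328 N/mm; f_ty = M·x/J = 1012 N/mm.
Resultant f_max = √[f_tx² + (f_v + f_ty)²] = √[1328² + (740.2 + 1012)²] = 2198 N/mm.
Capacity per unit length: φr_n = 0.75 × 0.6 × 550 × (0.707 × 10) = 1750 N/mm.
2198 > 1750 → NOT adequate.

f_max ≈ 2200 N/mm; NOT adequate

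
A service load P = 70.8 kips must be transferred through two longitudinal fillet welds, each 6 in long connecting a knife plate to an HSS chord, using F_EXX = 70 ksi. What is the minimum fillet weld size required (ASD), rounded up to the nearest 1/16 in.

w = 7/16 in

Total weld length L = 12 in.
Required throat t_e = P × Ω / (0.6 F_EXX × L) = 70.8 × 2.0 / (0.6 × 70 × 12) = 0.281 in.
Required leg w = t_e / 0.707 = 0.3974 in → use 7/16 in.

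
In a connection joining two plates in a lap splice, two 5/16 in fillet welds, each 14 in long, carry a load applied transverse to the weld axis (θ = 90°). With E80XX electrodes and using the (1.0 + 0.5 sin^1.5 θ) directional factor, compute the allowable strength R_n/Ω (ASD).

R_n/Ω ≈ 223 kips

E80XX → F_EXX = 80 ksi.
t_e = 0.707 × 0.3125 = 0.2209 in; A_we = 0.2209 × 28 = 6.186 in².
Directional factor: 1.0 + 0.5 sin^1.5(90°) = 1.5.
F_nw = 0.6 × 80 × 1.5 = 72 ksi.
R_n/Ω = (72 × 6.186) / 2.0 = 222.7 kips.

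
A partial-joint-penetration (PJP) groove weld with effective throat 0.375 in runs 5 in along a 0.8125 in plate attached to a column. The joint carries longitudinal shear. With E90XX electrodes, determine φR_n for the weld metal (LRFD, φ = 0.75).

φR_n ≈ 75.9 kip

E90XX → F_EXX = 90 ksi.
Effective throat (given) t_e = 0.375 in.
A_we = 0.375 × 5 = 1.875 in².
F_nw = 0.6 F_EXX = 54 ksi.
φR_n = 0.75 × 54 × 1.875 = 75.94 kip.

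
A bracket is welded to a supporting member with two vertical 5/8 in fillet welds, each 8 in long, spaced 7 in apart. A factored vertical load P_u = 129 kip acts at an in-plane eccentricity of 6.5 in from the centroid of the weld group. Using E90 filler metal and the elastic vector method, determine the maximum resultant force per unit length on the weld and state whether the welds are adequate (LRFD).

E90XX → F_EXX = 90 ksi.
Total weld length L_w = 16 in. Treat welds as unit-width lines.
Polar moment about centroid: J = 2[d³/12 + d(b/2)²] = 2[8³/12 + 8×3.5²] = 281.3 in³.
Direct shear f_v = P/L_w = 129 / 16 = 8.062 kip/in (vertical).
Torsion M = P·e = 129 × 6.5 = 838.5 kip·in.
Critical point at (x, y) = (3.5, 4) from centroid. f_tx = M·y/J = 11.92 kip/in; f_ty = M·x/J = 10.43 kip/in.
Resultant f_max = √[f_tx² + (f_v + f_ty)²] = √[11.92² + (8.062 + 10.43)²] = 22 kip/in.
Capacity per unit length: φr_n = 0.75 × 0.6 × 90 × (0.707 × 0.625) = 17.9 kip/in.
22 > 17.9 → NOT adequate.

f_max ≈ 22 kip/in; NOT adequate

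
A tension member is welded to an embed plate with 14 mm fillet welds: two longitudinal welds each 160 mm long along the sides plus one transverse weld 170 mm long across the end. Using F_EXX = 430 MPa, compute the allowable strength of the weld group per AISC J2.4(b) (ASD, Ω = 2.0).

t_e = 0.707 × 14 = 9.898 mm.
R_nwl = 0.6 × 430 × 9.898 × 320 × 10⁻³ = 817.2 kN (longitudinal, 2 welds).
R_nwt = 0.6 × 430 × 9.898 × 170 × 10⁻³ = 434.1 kN (transverse, base value).
(i) R_nwl + R_nwt = 1251 kN; (ii) 0.85 R_nwl + 1.5 R_nwt = 1346 kN.
R_n = max = 1346 kN [governs: (ii)]; R_n/Ω = 672.9 kN.

R_n/Ω ≈ 673 kN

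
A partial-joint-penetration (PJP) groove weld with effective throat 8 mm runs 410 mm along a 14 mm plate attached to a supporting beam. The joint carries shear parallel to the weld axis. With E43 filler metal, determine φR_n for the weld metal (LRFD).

E43XX → F_EXX = 430 MPa.
Effective throat (given) t_e = 8 mm.
A_we = 8 × 410 = 3280 mm².
F_nw = 0.6 F_EXX = 258 MPa.
φR_n = 0.75 × 258 × 3280 × 10⁻³ = 634.7 kN.

φR_n ≈ 635 kN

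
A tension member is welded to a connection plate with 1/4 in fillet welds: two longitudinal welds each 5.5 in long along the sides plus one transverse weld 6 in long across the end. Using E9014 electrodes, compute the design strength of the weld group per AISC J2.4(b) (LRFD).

E90XX → F_EXX = 90 ksi.
t_e = 0.707 × 0.25 = 0.1767 in.
R_nwl = 0.6 × 90 × 0.1767 × 11 = 105 kips (longitudinal, 2 welds).
R_nwt = 0.6 × 90 × 0.1767 × 6 = 57.27 kips (transverse, base value).
(i) R_nwl + R_nwt = 162.3 kips; (ii) 0.85 R_nwl + 1.5 R_nwt = 175.1 kips.
R_n = max = 175.1 kips [governs: (ii)]; φR_n = 131.4 kips.

φR_n ≈ 131 kips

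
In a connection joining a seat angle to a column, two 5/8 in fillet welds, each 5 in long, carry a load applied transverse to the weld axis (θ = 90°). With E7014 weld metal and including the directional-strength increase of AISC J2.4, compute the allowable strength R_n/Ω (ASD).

R_n/Ω ≈ 139 kips

E70XX → F_EXX = 70 ksi.
t_e = 0.707 × 0.625 = 0.4419 in; A_we = 0.4419 × 10 = 4.419 in².
Directional factor: 1.0 + 0.5 sin^1.5(90°) = 1.5.
F_nw = 0.6 × 70 × 1.5 = 63 ksi.
R_n/Ω = (63 × 4.419) / 2.0 = 139.2 kips.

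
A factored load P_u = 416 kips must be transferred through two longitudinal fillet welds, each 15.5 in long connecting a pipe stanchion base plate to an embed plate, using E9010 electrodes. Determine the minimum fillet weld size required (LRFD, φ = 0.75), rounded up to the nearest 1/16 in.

w = 1/2 in

E90XX → F_EXX = 90 ksi.
Total weld length L = 31 in.
Required throat t_e = P_u / (φ × 0.6 F_EXX × L) = 416 / (0.75 × 0.6 × 90 × 31) = 0.3313 in.
Required leg w = t_e / 0.707 = 0.4687 in → use 1/2 in.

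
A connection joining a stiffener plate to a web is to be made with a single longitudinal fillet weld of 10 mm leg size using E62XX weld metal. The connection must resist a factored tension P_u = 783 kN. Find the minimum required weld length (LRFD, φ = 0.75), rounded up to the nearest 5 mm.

L = 400 mm

E62XX → F_EXX = 620 MPa.
Throat t_e = 0.707 × 10 = 7.07 mm.
φr_n = 0.75 × 0.6 × 620 × 7.07 × 10⁻³ = 1.973 kN/mm.
L_req = P_u / φr_n = 783 / 1.973 = 397 mm total.
Round up → use L = 400 mm.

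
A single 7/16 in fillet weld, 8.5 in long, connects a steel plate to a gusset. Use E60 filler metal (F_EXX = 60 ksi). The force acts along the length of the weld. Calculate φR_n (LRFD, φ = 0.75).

φR_n ≈ 71 kip

Effective throat t_e = 0.707 × 0.4375 = 0.3093 in.
Total length L = 8.5 in; A_we = 0.3093 × 8.5 = 2.629 in².
F_nw = 0.6 F_EXX = 0.6 × 60 = 36 ksi.
φR_n = 0.75 × 36 × 2.629 = 70.99 kip.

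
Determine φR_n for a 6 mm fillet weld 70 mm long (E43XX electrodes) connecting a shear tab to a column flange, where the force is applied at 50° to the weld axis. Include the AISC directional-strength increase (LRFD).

E43XX → F_EXX = 430 MPa.
t_e = 0.707 × 6 = 4.242 mm; A_we = 4.242 × 70 = 296.9 mm².
Directional factor: 1.0 + 0.5 sin^1.5(50°) = 1.335.
F_nw = 0.6 × 430 × 1.335 = 344.5 MPa.
φR_n = 0.75 × 344.5 × 296.9 × 10⁻³ = 76.72 kN.

φR_n ≈ 76.7 kN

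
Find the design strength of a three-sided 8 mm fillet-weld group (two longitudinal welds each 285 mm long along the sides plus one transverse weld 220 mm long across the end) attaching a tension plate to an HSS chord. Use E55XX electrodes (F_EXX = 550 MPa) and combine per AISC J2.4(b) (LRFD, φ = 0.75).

φR_n ≈ 1140 kN

t_e = 0.707 × 8 = 5.656 mm.
R_nwl = 0.6 × 550 × 5.656 × 570 × 10⁻³ = 1064 kN (longitudinal, 2 welds).
R_nwt = 0.6 × 550 × 5.656 × 220 × 10⁻³ = 410.6 kN (transverse, base value).
(i) R_nwl + R_nwt = 1475 kN; (ii) 0.85 R_nwl + 1.5 R_nwt = 1520 kN.
R_n = max = 1520 kN [governs: (ii)]; φR_n = 1140 kN.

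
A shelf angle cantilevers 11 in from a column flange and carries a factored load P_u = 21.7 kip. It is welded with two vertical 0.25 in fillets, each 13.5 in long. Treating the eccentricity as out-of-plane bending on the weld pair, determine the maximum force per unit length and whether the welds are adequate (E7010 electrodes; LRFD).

E70XX → F_EXX = 70 ksi.
L_w = 2 × 13.5 = 27 in; section modulus (unit throat) S = 2 × L²/6 = 60.75 in².
Direct shear f_v = P/L_w = 21.7/27 = 0.8037 kip/in.
Moment M = P × e = 21.7 × 11 = 238.7 kip·in; bending f_b = M/S = 3.929 kip/in.
f_max = √(f_v² + f_b²) = √(0.8037² + 3.929²) = 4.011 kip/in.
φr_n = 0.75 × 0.6 × 70 × (0.707 × 0.25) = 5.568 kip/in → adequate.

f_max ≈ 4.01 kip/in; adequate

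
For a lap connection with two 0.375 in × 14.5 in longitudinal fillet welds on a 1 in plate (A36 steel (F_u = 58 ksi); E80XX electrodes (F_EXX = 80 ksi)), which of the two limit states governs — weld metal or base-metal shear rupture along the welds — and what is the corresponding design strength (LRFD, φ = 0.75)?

t_e = 0.707 × 0.375 = 0.2651 in; L = 29 in.
Weld metal: φR_n = 0.75 × 0.6 × 80 × 0.2651 × 29 = 276.8 kip.
Base metal (shear rupture): φR_n = 0.75 × 0.6 × 58 × 1 × 29 = 756.9 kip.
Governing: weld metal.

φR_n ≈ 277 kip (weld metal governs)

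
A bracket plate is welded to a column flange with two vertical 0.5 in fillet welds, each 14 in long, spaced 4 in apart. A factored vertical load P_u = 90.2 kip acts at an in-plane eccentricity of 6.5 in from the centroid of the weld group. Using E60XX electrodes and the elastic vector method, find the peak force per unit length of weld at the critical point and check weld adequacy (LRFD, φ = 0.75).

f_max ≈ 8.94 kip/in; adequate

E60XX → F_EXX = 60 ksi.
Total weld length L_w = 28 in. Treat welds as unit-width lines.
Polar moment about centroid: J = 2[d³/12 + d(b/2)²] = 2[14³/12 + 14×2²] = 569.3 in³.
Direct shear f_v = P/L_w = 90.2 / 28 = 3.221 kip/in (vertical).
Torsion M = P·e = 90.2 × 6.5 = 586.3 kip·in.
Critical point at (x, y) = (2, 7) from centroid. f_tx = M·y/J = 7.209 kip/in; f_ty = M·x/J = 2.06 kip/in.
Resultant f_max = √[f_tx² + (f_v + f_ty)²] = √[7.209² + (3.221 + 2.06)²] = 8.936 kip/in.
Capacity per unit length: φr_n = 0.75 × 0.6 × 60 × (0.707 × 0.5) = 9.544 kip/in.
8.936 ≤ 9.544 → adequate.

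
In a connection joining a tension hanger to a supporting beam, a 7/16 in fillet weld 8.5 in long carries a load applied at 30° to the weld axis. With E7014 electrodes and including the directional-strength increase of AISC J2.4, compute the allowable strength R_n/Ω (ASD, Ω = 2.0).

E70XX → F_EXX = 70 ksi.
t_e = 0.707 × 0.4375 = 0.3093 in; A_we = 0.3093 × 8.5 = 2.629 in².
Directional factor: 1.0 + 0.5 sin^1.5(30°) = 1.177.
F_nw = 0.6 × 70 × 1.177 = 49.42 ksi.
R_n/Ω = (49.42 × 2.629) / 2.0 = 64.97 kips.

R_n/Ω ≈ 65 kips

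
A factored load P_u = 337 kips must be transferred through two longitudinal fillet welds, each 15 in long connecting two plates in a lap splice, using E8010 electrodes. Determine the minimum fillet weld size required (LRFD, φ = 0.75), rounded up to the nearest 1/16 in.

E80XX → F_EXX = 80 ksi.
Total weld length L = 30 in.
Required throat t_e = P_u / (φ × 0.6 F_EXX × L) = 337 / (0.75 × 0.6 × 80 × 30) = 0.312 in.
Required leg w = t_e / 0.707 = 0.4414 in → use 1/2 in.

w = 1/2 in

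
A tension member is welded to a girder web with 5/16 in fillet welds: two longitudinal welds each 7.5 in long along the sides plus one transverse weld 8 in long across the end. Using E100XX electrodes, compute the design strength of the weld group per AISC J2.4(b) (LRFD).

E100XX → F_EXX = 100 ksi.
t_e = 0.707 × 0.3125 = 0.2209 in.
R_nwl = 0.6 × 100 × 0.2209 × 15 = 198.8 kips (longitudinal, 2 welds).
R_nwt = 0.6 × 100 × 0.2209 × 8 = 106 kips (transverse, base value).
(i) R_nwl + R_nwt = 304.9 kips; (ii) 0.85 R_nwl + 1.5 R_nwt = 328.1 kips.
R_n = max = 328.1 kips [governs: (ii)]; φR_n = 246.1 kips.

φR_n ≈ 246 kips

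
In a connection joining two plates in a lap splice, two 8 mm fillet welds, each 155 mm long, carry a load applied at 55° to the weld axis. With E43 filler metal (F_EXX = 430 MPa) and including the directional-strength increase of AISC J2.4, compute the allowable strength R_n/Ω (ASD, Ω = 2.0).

R_n/Ω ≈ 310 kN

t_e = 0.707 × 8 = 5.656 mm; A_we = 5.656 × 310 = 1753 mm².
Directional factor: 1.0 + 0.5 sin^1.5(55°) = 1.371.
F_nw = 0.6 × 430 × 1.371 = 353.6 MPa.
R_n/Ω = (353.6 × 1753) / 2.0 × 10⁻³ = 310 kN.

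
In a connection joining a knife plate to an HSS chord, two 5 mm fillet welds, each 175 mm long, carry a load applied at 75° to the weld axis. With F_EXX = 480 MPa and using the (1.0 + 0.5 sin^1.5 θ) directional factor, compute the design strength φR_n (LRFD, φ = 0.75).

φR_n ≈ 394 kN

t_e = 0.707 × 5 = 3.535 mm; A_we = 3.535 × 350 = 1237 mm².
Directional factor: 1.0 + 0.5 sin^1.5(75°) = 1.475.
F_nw = 0.6 × 480 × 1.475 = 424.7 MPa.
φR_n = 0.75 × 424.7 × 1237 × 10⁻³ = 394.1 kN.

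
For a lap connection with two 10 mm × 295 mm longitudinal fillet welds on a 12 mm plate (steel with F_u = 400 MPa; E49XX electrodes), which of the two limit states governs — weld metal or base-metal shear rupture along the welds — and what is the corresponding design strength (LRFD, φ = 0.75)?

E49XX → F_EXX = 490 MPa.
t_e = 0.707 × 10 = 7.07 mm; L = 590 mm.
Weld metal: φR_n = 0.75 × 0.6 × 490 × 7.07 × 590 × 10⁻³ = 919.8 kN.
Base metal (shear rupture): φR_n = 0.75 × 0.6 × 400 × 12 × 590 × 10⁻³ = 1274 kN.
Governing: weld metal.

φR_n ≈ 920 kN (weld metal governs)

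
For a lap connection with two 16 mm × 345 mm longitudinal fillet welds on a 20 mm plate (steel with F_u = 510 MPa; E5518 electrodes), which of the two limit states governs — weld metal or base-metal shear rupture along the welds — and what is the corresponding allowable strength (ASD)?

E55XX → F_EXX = 550 MPa.
t_e = 0.707 × 16 = 11.31 mm; L = 690 mm.
Weld metal: R_n/Ω = (1/2.0) × 0.6 × 550 × 11.31 × 690 × 10⁻³ = 1288 kN.
Base metal (shear rupture): R_n/Ω = (1/2.0) × 0.6 × 510 × 20 × 690 × 10⁻³ = 2111 kN.
Governing: weld metal.

R_n/Ω ≈ 1290 kN (weld metal governs)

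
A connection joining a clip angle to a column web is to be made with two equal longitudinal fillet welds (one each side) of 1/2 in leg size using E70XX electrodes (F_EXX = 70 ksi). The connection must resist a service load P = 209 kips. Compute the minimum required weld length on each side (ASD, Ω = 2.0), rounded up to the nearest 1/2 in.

Throat t_e = 0.707 × 0.5 = 0.3535 in.
r_n/Ω = (0.6 × 70 × 0.3535) / 2.0 = 7.423 kip/in.
L_req = P / (r_n/Ω) = 209 / 7.423 = 28.15 in total.
Per side: 28.15 / 2 = 14.08 in.
Round up → use L = 14.5 in on each side.

L = 14.5 in on each side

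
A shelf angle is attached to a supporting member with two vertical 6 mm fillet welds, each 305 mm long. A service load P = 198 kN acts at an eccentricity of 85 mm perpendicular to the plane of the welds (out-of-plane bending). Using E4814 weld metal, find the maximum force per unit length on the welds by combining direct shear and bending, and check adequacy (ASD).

f_max ≈ 632 N/mm; NOT adequate

E48XX → F_EXX = 480 MPa.
L_w = 2 × 305 = 610 mm; section modulus (unit throat) S = 2 × L²/6 = 31010 mm².
Direct shear f_v = P/L_w = 198×10³/610 = 324.6 N/mm.
Moment M = P × e = 198×10³ × 85 = 16830000 N·mm; bending f_b = M/S = 542.8 N/mm.
f_max = √(f_v² + f_b²) = √(324.6² + 542.8²) = 632.4 N/mm.
r_n/Ω = (1/2.0) × 0.6 × 480 × (0.707 × 6) = 610.8 N/mm → NOT adequate.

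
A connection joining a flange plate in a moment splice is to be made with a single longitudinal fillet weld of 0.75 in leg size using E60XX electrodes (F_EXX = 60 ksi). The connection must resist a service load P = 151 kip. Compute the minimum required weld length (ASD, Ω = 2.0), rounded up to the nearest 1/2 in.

L = 16 in

Throat t_e = 0.707 × 0.75 = 0.5302 in.
r_n/Ω = (0.6 × 60 × 0.5302) / 2.0 = 9.544 kip/in.
L_req = P / (r_n/Ω) = 151 / 9.544 = 15.82 in total.
Round up → use L = 16 in.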